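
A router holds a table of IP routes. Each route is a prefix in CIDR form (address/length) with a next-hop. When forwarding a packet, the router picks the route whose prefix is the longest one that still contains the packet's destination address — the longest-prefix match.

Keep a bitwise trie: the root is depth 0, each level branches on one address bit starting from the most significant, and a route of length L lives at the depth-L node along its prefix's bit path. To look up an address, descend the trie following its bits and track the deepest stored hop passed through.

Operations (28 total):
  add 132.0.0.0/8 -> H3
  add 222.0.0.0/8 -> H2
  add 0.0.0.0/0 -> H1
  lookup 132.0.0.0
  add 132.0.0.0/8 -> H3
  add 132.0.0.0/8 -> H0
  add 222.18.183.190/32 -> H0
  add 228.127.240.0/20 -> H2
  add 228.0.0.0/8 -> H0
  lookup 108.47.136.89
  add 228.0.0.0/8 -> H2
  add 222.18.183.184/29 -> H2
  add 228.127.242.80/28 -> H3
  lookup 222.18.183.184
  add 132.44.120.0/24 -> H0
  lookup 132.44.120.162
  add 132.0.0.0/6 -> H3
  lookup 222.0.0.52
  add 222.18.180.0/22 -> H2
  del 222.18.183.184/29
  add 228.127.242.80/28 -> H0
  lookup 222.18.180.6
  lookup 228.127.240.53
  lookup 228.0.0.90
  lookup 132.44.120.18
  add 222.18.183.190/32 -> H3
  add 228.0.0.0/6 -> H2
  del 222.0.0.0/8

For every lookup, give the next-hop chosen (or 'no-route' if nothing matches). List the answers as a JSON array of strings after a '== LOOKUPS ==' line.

Trace:
  add 132.0.0.0/8 -> H3 at depth 8
  add 222.0.0.0/8 -> H2 at depth 8
  add 0.0.0.0/0 -> H1 at depth 0
  ? 132.0.0.0  path d0:H1→d1:-→d2:-→d3:-→d4:-→d5:-→d6:-→d7:-→d8:H3  best=H3
  add 132.0.0.0/8 -> H3 at depth 8
  add 132.0.0.0/8 -> H0 at depth 8
  add 222.18.183.190/32 -> H0 at depth 32
  add 228.127.240.0/20 -> H2 at depth 20
  add 228.0.0.0/8 -> H0 at depth 8
  ? 108.47.136.89  path d0:H1  best=H1
  add 228.0.0.0/8 -> H2 at depth 8
  add 222.18.183.184/29 -> H2 at depth 29
  add 228.127.242.80/28 -> H3 at depth 28
  ? 222.18.183.184  path d0:H1→d1:-→d2:-→d3:-→d4:-→d5:-→d6:-→d7:-→d8:H2→d9:-→d10:-→d11:-→d12:-→d13:-→d14:-→d15:-→d16:-→d17:-→d18:-→d19:-→d20:-→d21:-→d22:-→d23:-→d24:-→d25:-→d26:-→d27:-→d28:-→d29:H2  best=H2
  add 132.44.120.0/24 -> H0 at depth 24
  ? 132.44.120.162  path d0:H1→d1:-→d2:-→d3:-→d4:-→d5:-→d6:-→d7:-→d8:H0→d9:-→d10:-→d11:-→d12:-→d13:-→d14:-→d15:-→d16:-→d17:-→d18:-→d19:-→d20:-→d21:-→d22:-→d23:-→d24:H0  best=H0
  add 132.0.0.0/6 -> H3 at depth 6
  ? 222.0.0.52  path d0:H1→d1:-→d2:-→d3:-→d4:-→d5:-→d6:-→d7:-→d8:H2→d9:-→d10:-→d11:-  best=H2
  add 222.18.180.0/22 -> H2 at depth 22
  del 222.18.183.184/29 (clear depth 29)
  add 228.127.242.80/28 -> H0 at depth 28
  ? 222.18.180.6  path d0:H1→d1:-→d2:-→d3:-→d4:-→d5:-→d6:-→d7:-→d8:H2→d9:-→d10:-→d11:-→d12:-→d13:-→d14:-→d15:-→d16:-→d17:-→d18:-→d19:-→d20:-→d21:-→d22:H2  best=H2
  ? 228.127.240.53  path d0:H1→d1:-→d2:-→d3:-→d4:-→d5:-→d6:-→d7:-→d8:H2→d9:-→d10:-→d11:-→d12:-→d13:-→d14:-→d15:-→d16:-→d17:-→d18:-→d19:-→d20:H2→d21:-→d22:-  best=H2
  ? 228.0.0.90  path d0:H1→d1:-→d2:-→d3:-→d4:-→d5:-→d6:-→d7:-→d8:H2→d9:-  best=H2
  ? 132.44.120.18  path d0:H1→d1:-→d2:-→d3:-→d4:-→d5:-→d6:H3→d7:-→d8:H0→d9:-→d10:-→d11:-→d12:-→d13:-→d14:-→d15:-→d16:-→d17:-→d18:-→d19:-→d20:-→d21:-→d22:-→d23:-→d24:H0  best=H0
  add 222.18.183.190/32 -> H3 at depth 32
  add 228.0.0.0/6 -> H2 at depth 6
  del 222.0.0.0/8 (clear depth 8)

== LOOKUPS ==
["H3","H1","H2","H0","H2","H2","H2","H2","H0"]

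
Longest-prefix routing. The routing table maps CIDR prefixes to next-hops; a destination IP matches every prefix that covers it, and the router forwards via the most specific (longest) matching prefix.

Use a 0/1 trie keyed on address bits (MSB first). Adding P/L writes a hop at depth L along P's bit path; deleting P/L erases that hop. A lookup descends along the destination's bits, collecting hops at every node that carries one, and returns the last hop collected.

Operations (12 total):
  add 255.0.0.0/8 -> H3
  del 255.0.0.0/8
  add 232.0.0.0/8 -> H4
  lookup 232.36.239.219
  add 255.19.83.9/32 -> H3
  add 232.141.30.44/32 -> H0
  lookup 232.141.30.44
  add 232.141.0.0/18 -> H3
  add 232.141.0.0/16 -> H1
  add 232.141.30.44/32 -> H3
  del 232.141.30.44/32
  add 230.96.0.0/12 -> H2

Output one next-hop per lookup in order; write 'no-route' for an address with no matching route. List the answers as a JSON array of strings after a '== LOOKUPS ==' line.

Process each operation:
  add 255.0.0.0/8 -> H3 at depth 8
  del 255.0.0.0/8 (clear depth 8)
  add 232.0.0.0/8 -> H4 at depth 8
  lookup 232.36.239.219: bits 11101000 walk d0:-→d1:-→d2:-→d3:-→d4:-→d5:-→d6:-→d7:-→d8:H4 -> H4
  add 255.19.83.9/32 -> H3 at depth 32
  add 232.141.30.44/32 -> H0 at depth 32
  lookup 232.141.30.44: bits 11101000100011010001111000101100 walk d0:-→d1:-→d2:-→d3:-→d4:-→d5:-→d6:-→d7:-→d8:H4→d9:-→d10:-→d11:-→d12:-→d13:-→d14:-→d15:-→d16:-→d17:-→d18:-→d19:-→d20:-→d21:-→d22:-→d23:-→d24:-→d25:-→d26:-→d27:-→d28:-→d29:-→d30:-→d31:-→d32:H0 -> H0
  add 232.141.0.0/18 -> H3 at depth 18
  add 232.141.0.0/16 -> H1 at depth 16
  add 232.141.30.44/32 -> H3 at depth 32
  del 232.141.30.44/32 (clear depth 32)
  add 230.96.0.0/12 -> H2 at depth 12

== LOOKUPS ==
["H4","H0"]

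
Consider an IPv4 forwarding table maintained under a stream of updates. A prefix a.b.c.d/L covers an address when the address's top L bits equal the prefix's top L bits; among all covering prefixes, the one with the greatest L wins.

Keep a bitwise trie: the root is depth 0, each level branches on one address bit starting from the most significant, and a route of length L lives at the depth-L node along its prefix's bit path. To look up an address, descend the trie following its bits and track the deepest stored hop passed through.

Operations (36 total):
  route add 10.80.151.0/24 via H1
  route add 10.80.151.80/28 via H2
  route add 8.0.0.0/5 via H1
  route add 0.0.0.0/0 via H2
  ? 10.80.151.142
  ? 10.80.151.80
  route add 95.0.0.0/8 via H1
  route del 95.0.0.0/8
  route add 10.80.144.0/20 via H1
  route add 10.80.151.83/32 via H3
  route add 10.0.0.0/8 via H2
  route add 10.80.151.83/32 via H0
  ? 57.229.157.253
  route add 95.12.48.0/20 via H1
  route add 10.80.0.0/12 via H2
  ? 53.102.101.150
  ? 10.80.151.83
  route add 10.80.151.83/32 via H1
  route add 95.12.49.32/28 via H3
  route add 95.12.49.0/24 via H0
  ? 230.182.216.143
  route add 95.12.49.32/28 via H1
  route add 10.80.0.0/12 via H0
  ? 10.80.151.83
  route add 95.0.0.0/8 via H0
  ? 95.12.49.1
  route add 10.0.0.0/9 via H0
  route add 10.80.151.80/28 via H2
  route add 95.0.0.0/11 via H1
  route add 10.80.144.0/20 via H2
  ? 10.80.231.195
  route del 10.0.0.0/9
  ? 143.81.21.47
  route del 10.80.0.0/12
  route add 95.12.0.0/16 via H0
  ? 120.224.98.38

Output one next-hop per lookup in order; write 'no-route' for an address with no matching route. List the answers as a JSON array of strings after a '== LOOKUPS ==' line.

Apply in order:
  + 10.80.151.0/24 (H1) depth=24
  + 10.80.151.80/28 (H2) depth=28
  + 8.0.0.0/5 (H1) depth=5
  + 0.0.0.0/0 (H2) depth=0
  lookup 10.80.151.142: bits 000010100101000010010111 walk d0:H2→d1:-→d2:-→d3:-→d4:-→d5:H1→d6:-→d7:-→d8:-→d9:-→d10:-→d11:-→d12:-→d13:-→d14:-→d15:-→d16:-→d17:-→d18:-→d19:-→d20:-→d21:-→d22:-→d23:-→d24:H1 -> H1
  lookup 10.80.151.80: bits 0000101001010000100101110101 walk d0:H2→d1:-→d2:-→d3:-→d4:-→d5:H1→d6:-→d7:-→d8:-→d9:-→d10:-→d11:-→d12:-→d13:-→d14:-→d15:-→d16:-→d17:-→d18:-→d19:-→d20:-→d21:-→d22:-→d23:-→d24:H1→d25:-→d26:-→d27:-→d28:H2 -> H2
  + 95.0.0.0/8 (H1) depth=8
  del 95.0.0.0/8 (clear depth 8)
  + 10.80.144.0/20 (H1) depth=20
  + 10.80.151.83/32 (H3) depth=32
  + 10.0.0.0/8 (H2) depth=8
  + 10.80.151.83/32 (H0) depth=32
  lookup 57.229.157.253: bits 00 walk d0:H2→d1:-→d2:- -> H2
  + 95.12.48.0/20 (H1) depth=20
  + 10.80.0.0/12 (H2) depth=12
  lookup 53.102.101.150: bits 00 walk d0:H2→d1:-→d2:- -> H2
  lookup 10.80.151.83: bits 00001010010100001001011101010011 walk d0:H2→d1:-→d2:-→d3:-→d4:-→d5:H1→d6:-→d7:-→d8:H2→d9:-→d10:-→d11:-→d12:H2→d13:-→d14:-→d15:-→d16:-→d17:-→d18:-→d19:-→d20:H1→d21:-→d22:-→d23:-→d24:H1→d25:-→d26:-→d27:-→d28:H2→d29:-→d30:-→d31:-→d32:H0 -> H0
  + 10.80.151.83/32 (H1) depth=32
  + 95.12.49.32/28 (H3) depth=28
  + 95.12.49.0/24 (H0) depth=24
  lookup 230.182.216.143: bits ε walk d0:H2 -> H2
  + 95.12.49.32/28 (H1) depth=28
  + 10.80.0.0/12 (H0) depth=12
  lookup 10.80.151.83: bits 00001010010100001001011101010011 walk d0:H2→d1:-→d2:-→d3:-→d4:-→d5:H1→d6:-→d7:-→d8:H2→d9:-→d10:-→d11:-→d12:H0→d13:-→d14:-→d15:-→d16:-→d17:-→d18:-→d19:-→d20:H1→d21:-→d22:-→d23:-→d24:H1→d25:-→d26:-→d27:-→d28:H2→d29:-→d30:-→d31:-→d32:H1 -> H1
  + 95.0.0.0/8 (H0) depth=8
  lookup 95.12.49.1: bits 01011111000011000011000100 walk d0:H2→d1:-→d2:-→d3:-→d4:-→d5:-→d6:-→d7:-→d8:H0→d9:-→d10:-→d11:-→d12:-→d13:-→d14:-→d15:-→d16:-→d17:-→d18:-→d19:-→d20:H1→d21:-→d22:-→d23:-→d24:H0→d25:-→d26:- -> H0
  + 10.0.0.0/9 (H0) depth=9
  + 10.80.151.80/28 (H2) depth=28
  + 95.0.0.0/11 (H1) depth=11
  + 10.80.144.0/20 (H2) depth=20
  lookup 10.80.231.195: bits 00001010010100001 walk d0:H2→d1:-→d2:-→d3:-→d4:-→d5:H1→d6:-→d7:-→d8:H2→d9:H0→d10:-→d11:-→d12:H0→d13:-→d14:-→d15:-→d16:-→d17:- -> H0
  del 10.0.0.0/9 (clear depth 9)
  lookup 143.81.21.47: bits ε walk d0:H2 -> H2
  del 10.80.0.0/12 (clear depth 12)
  + 95.12.0.0/16 (H0) depth=16
  lookup 120.224.98.38: bits 01 walk d0:H2→d1:-→d2:- -> H2

== LOOKUPS ==
["H1","H2","H2","H2","H0","H2","H1","H0","H0","H2","H2"]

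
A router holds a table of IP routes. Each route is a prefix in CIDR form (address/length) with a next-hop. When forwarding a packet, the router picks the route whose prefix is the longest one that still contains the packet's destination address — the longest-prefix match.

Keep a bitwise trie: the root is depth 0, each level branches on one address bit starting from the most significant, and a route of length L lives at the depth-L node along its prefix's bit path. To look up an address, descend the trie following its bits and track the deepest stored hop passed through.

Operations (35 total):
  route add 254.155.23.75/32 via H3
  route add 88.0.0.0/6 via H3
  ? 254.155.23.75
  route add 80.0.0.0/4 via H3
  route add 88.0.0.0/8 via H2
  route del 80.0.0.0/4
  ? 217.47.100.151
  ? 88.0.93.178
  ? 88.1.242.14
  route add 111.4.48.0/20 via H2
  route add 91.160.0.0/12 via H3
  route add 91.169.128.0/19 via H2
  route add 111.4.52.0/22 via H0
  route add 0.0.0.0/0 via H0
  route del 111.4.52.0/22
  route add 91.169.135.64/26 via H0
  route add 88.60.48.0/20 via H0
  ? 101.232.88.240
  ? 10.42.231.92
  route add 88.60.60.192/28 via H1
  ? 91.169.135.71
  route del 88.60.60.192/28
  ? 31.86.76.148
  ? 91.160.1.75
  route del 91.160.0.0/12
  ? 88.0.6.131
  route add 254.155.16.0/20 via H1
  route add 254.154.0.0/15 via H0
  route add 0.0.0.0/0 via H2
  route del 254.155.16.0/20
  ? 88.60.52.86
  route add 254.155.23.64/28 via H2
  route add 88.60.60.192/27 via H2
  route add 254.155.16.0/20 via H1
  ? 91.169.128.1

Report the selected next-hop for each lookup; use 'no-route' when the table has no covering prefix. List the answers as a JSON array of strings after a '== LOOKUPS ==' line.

Process each operation:
  add 254.155.23.75/32 -> H3 at depth 32
  add 88.0.0.0/6 -> H3 at depth 6
  lookup 254.155.23.75: bits 11111110100110110001011101001011 walk d0:-→d1:-→d2:-→d3:-→d4:-→d5:-→d6:-→d7:-→d8:-→d9:-→d10:-→d11:-→d12:-→d13:-→d14:-→d15:-→d16:-→d17:-→d18:-→d19:-→d20:-→d21:-→d22:-→d23:-→d24:-→d25:-→d26:-→d27:-→d28:-→d29:-→d30:-→d31:-→d32:H3 -> H3
  add 80.0.0.0/4 -> H3 at depth 4
  add 88.0.0.0/8 -> H2 at depth 8
  del 80.0.0.0/4 (clear depth 4)
  lookup 217.47.100.151: bits 11 walk d0:-→d1:-→d2:- -> no-route
  lookup 88.0.93.178: bits 01011000 walk d0:-→d1:-→d2:-→d3:-→d4:-→d5:-→d6:H3→d7:-→d8:H2 -> H2
  lookup 88.1.242.14: bits 01011000 walk d0:-→d1:-→d2:-→d3:-→d4:-→d5:-→d6:H3→d7:-→d8:H2 -> H2
  add 111.4.48.0/20 -> H2 at depth 20
  add 91.160.0.0/12 -> H3 at depth 12
  add 91.169.128.0/19 -> H2 at depth 19
  add 111.4.52.0/22 -> H0 at depth 22
  add 0.0.0.0/0 -> H0 at depth 0
  del 111.4.52.0/22 (clear depth 22)
  add 91.169.135.64/26 -> H0 at depth 26
  add 88.60.48.0/20 -> H0 at depth 20
  lookup 101.232.88.240: bits 0110 walk d0:H0→d1:-→d2:-→d3:-→d4:- -> H0
  lookup 10.42.231.92: bits 0 walk d0:H0→d1:- -> H0
  add 88.60.60.192/28 -> H1 at depth 28
  lookup 91.169.135.71: bits 01011011101010011000011101 walk d0:H0→d1:-→d2:-→d3:-→d4:-→d5:-→d6:H3→d7:-→d8:-→d9:-→d10:-→d11:-→d12:H3→d13:-→d14:-→d15:-→d16:-→d17:-→d18:-→d19:H2→d20:-→d21:-→d22:-→d23:-→d24:-→d25:-→d26:H0 -> H0
  del 88.60.60.192/28 (clear depth 28)
  lookup 31.86.76.148: bits 0 walk d0:H0→d1:- -> H0
  lookup 91.160.1.75: bits 010110111010 walk d0:H0→d1:-→d2:-→d3:-→d4:-→d5:-→d6:H3→d7:-→d8:-→d9:-→d10:-→d11:-→d12:H3 -> H3
  del 91.160.0.0/12 (clear depth 12)
  lookup 88.0.6.131: bits 0101100000 walk d0:H0→d1:-→d2:-→d3:-→d4:-→d5:-→d6:H3→d7:-→d8:H2→d9:-→d10:- -> H2
  add 254.155.16.0/20 -> H1 at depth 20
  add 254.154.0.0/15 -> H0 at depth 15
  add 0.0.0.0/0 -> H2 at depth 0
  del 254.155.16.0/20 (clear depth 20)
  lookup 88.60.52.86: bits 01011000001111000011 walk d0:H2→d1:-→d2:-→d3:-→d4:-→d5:-→d6:H3→d7:-→d8:H2→d9:-→d10:-→d11:-→d12:-→d13:-→d14:-→d15:-→d16:-→d17:-→d18:-→d19:-→d20:H0 -> H0
  add 254.155.23.64/28 -> H2 at depth 28
  add 88.60.60.192/27 -> H2 at depth 27
  add 254.155.16.0/20 -> H1 at depth 20
  lookup 91.169.128.1: bits 010110111010100110000 walk d0:H2→d1:-→d2:-→d3:-→d4:-→d5:-→d6:H3→d7:-→d8:-→d9:-→d10:-→d11:-→d12:-→d13:-→d14:-→d15:-→d16:-→d17:-→d18:-→d19:H2→d20:-→d21:- -> H2

== LOOKUPS ==
["H3","no-route","H2","H2","H0","H0","H0","H0","H3","H2","H0","H2"]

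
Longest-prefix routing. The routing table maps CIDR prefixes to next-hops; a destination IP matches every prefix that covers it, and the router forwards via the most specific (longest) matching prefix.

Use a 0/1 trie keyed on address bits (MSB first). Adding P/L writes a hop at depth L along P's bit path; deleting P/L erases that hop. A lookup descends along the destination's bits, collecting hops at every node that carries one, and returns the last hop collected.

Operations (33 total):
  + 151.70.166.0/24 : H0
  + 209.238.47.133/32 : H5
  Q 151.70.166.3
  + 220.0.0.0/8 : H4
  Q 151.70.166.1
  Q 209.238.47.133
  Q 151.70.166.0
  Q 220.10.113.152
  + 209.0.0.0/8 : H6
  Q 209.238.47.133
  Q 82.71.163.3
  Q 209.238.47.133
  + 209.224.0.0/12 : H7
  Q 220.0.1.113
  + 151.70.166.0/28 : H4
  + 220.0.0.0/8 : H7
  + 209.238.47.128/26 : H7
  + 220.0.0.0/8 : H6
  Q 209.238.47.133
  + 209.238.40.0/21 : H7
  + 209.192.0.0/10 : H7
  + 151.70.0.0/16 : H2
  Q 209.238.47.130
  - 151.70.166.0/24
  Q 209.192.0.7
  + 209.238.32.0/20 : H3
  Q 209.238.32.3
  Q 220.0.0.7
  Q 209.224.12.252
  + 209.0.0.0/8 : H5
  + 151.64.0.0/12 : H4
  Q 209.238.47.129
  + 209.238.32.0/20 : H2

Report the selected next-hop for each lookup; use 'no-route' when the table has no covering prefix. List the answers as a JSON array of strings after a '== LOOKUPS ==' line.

Trace:
  + 151.70.166.0/24 (H0) depth=24
  + 209.238.47.133/32 (H5) depth=32
  Q 151.70.166.3: descend 100101110100011010100110 ; hops seen [H0] ; pick H0
  + 220.0.0.0/8 (H4) depth=8
  Q 151.70.166.1: descend 100101110100011010100110 ; hops seen [H0] ; pick H0
  Q 209.238.47.133: descend 11010001111011100010111110000101 ; hops seen [H5] ; pick H5
  Q 151.70.166.0: descend 100101110100011010100110 ; hops seen [H0] ; pick H0
  Q 220.10.113.152: descend 11011100 ; hops seen [H4] ; pick H4
  + 209.0.0.0/8 (H6) depth=8
  Q 209.238.47.133: descend 11010001111011100010111110000101 ; hops seen [H6,H5] ; pick H5
  Q 82.71.163.3: descend ε ; hops seen [∅] ; pick no-route
  Q 209.238.47.133: descend 11010001111011100010111110000101 ; hops seen [H6,H5] ; pick H5
  + 209.224.0.0/12 (H7) depth=12
  Q 220.0.1.113: descend 11011100 ; hops seen [H4] ; pick H4
  + 151.70.166.0/28 (H4) depth=28
  + 220.0.0.0/8 (H7) depth=8
  + 209.238.47.128/26 (H7) depth=26
  + 220.0.0.0/8 (H6) depth=8
  Q 209.238.47.133: descend 11010001111011100010111110000101 ; hops seen [H6,H7,H7,H5] ; pick H5
  + 209.238.40.0/21 (H7) depth=21
  + 209.192.0.0/10 (H7) depth=10
  + 151.70.0.0/16 (H2) depth=16
  Q 209.238.47.130: descend 11010001111011100010111110000 ; hops seen [H6,H7,H7,H7,H7] ; pick H7
  del 151.70.166.0/24 (clear depth 24)
  Q 209.192.0.7: descend 1101000111 ; hops seen [H6,H7] ; pick H7
  + 209.238.32.0/20 (H3) depth=20
  Q 209.238.32.3: descend 11010001111011100010 ; hops seen [H6,H7,H7,H3] ; pick H3
  Q 220.0.0.7: descend 11011100 ; hops seen [H6] ; pick H6
  Q 209.224.12.252: descend 110100011110 ; hops seen [H6,H7,H7] ; pick H7
  + 209.0.0.0/8 (H5) depth=8
  + 151.64.0.0/12 (H4) depth=12
  Q 209.238.47.129: descend 11010001111011100010111110000 ; hops seen [H5,H7,H7,H3,H7,H7] ; pick H7
  + 209.238.32.0/20 (H2) depth=20

== LOOKUPS ==
["H0","H0","H5","H0","H4","H5","no-route","H5","H4","H5","H7","H7","H3","H6","H7","H7"]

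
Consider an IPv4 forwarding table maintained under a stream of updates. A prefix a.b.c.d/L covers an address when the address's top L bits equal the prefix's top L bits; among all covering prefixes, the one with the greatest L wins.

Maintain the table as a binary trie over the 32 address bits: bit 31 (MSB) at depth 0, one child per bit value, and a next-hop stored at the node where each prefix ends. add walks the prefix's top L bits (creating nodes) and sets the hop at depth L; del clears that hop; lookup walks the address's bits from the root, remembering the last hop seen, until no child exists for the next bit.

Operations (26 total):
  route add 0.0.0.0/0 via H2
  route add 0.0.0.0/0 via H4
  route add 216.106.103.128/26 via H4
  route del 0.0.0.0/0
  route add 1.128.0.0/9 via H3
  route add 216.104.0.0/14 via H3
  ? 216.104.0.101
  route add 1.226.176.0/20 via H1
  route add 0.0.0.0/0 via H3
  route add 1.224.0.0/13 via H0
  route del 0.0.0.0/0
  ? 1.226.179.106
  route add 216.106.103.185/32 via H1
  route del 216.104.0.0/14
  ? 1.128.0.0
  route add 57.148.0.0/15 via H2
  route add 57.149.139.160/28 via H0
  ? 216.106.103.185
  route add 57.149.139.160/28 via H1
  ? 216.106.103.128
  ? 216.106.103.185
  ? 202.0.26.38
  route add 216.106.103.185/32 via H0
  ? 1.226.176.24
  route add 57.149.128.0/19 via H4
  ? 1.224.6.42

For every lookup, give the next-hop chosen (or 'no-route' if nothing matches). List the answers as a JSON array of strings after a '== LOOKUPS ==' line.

Apply in order:
  add 0.0.0.0/0 -> H2 at depth 0
  add 0.0.0.0/0 -> H4 at depth 0
  add 216.106.103.128/26 -> H4 at depth 26
  - 0.0.0.0/0 clear@0
  add 1.128.0.0/9 -> H3 at depth 9
  add 216.104.0.0/14 -> H3 at depth 14
  ? 216.104.0.101  path d0:-→d1:-→d2:-→d3:-→d4:-→d5:-→d6:-→d7:-→d8:-→d9:-→d10:-→d11:-→d12:-→d13:-→d14:H3  best=H3
  add 1.226.176.0/20 -> H1 at depth 20
  add 0.0.0.0/0 -> H3 at depth 0
  add 1.224.0.0/13 -> H0 at depth 13
  - 0.0.0.0/0 clear@0
  ? 1.226.179.106  path d0:-→d1:-→d2:-→d3:-→d4:-→d5:-→d6:-→d7:-→d8:-→d9:H3→d10:-→d11:-→d12:-→d13:H0→d14:-→d15:-→d16:-→d17:-→d18:-→d19:-→d20:H1  best=H1
  add 216.106.103.185/32 -> H1 at depth 32
  - 216.104.0.0/14 clear@14
  ? 1.128.0.0  path d0:-→d1:-→d2:-→d3:-→d4:-→d5:-→d6:-→d7:-→d8:-→d9:H3  best=H3
  add 57.148.0.0/15 -> H2 at depth 15
  add 57.149.139.160/28 -> H0 at depth 28
  ? 216.106.103.185  path d0:-→d1:-→d2:-→d3:-→d4:-→d5:-→d6:-→d7:-→d8:-→d9:-→d10:-→d11:-→d12:-→d13:-→d14:-→d15:-→d16:-→d17:-→d18:-→d19:-→d20:-→d21:-→d22:-→d23:-→d24:-→d25:-→d26:H4→d27:-→d28:-→d29:-→d30:-→d31:-→d32:H1  best=H1
  add 57.149.139.160/28 -> H1 at depth 28
  ? 216.106.103.128  path d0:-→d1:-→d2:-→d3:-→d4:-→d5:-→d6:-→d7:-→d8:-→d9:-→d10:-→d11:-→d12:-→d13:-→d14:-→d15:-→d16:-→d17:-→d18:-→d19:-→d20:-→d21:-→d22:-→d23:-→d24:-→d25:-→d26:H4  best=H4
  ? 216.106.103.185  path d0:-→d1:-→d2:-→d3:-→d4:-→d5:-→d6:-→d7:-→d8:-→d9:-→d10:-→d11:-→d12:-→d13:-→d14:-→d15:-→d16:-→d17:-→d18:-→d19:-→d20:-→d21:-→d22:-→d23:-→d24:-→d25:-→d26:H4→d27:-→d28:-→d29:-→d30:-→d31:-→d32:H1  best=H1
  ? 202.0.26.38  path d0:-→d1:-→d2:-→d3:-  best=no-route
  add 216.106.103.185/32 -> H0 at depth 32
  ? 1.226.176.24  path d0:-→d1:-→d2:-→d3:-→d4:-→d5:-→d6:-→d7:-→d8:-→d9:H3→d10:-→d11:-→d12:-→d13:H0→d14:-→d15:-→d16:-→d17:-→d18:-→d19:-→d20:H1  best=H1
  add 57.149.128.0/19 -> H4 at depth 19
  ? 1.224.6.42  path d0:-→d1:-→d2:-→d3:-→d4:-→d5:-→d6:-→d7:-→d8:-→d9:H3→d10:-→d11:-→d12:-→d13:H0→d14:-  best=H0

== LOOKUPS ==
["H3","H1","H3","H1","H4","H1","no-route","H1","H0"]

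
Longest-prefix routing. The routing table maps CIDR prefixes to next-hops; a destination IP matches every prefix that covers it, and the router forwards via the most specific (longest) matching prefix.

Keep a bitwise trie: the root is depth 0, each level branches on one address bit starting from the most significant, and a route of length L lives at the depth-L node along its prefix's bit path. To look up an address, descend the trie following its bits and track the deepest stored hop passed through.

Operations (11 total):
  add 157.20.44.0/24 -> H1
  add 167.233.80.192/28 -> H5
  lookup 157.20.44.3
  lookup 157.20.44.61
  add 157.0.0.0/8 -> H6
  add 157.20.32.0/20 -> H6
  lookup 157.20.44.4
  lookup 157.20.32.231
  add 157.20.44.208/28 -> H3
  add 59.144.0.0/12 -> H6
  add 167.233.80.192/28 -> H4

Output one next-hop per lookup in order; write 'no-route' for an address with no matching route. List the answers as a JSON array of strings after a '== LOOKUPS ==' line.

Trace:
  add 157.20.44.0/24 -> H1 at depth 24
  add 167.233.80.192/28 -> H5 at depth 28
  ? 157.20.44.3  path d0:-→d1:-→d2:-→d3:-→d4:-→d5:-→d6:-→d7:-→d8:-→d9:-→d10:-→d11:-→d12:-→d13:-→d14:-→d15:-→d16:-→d17:-→d18:-→d19:-→d20:-→d21:-→d22:-→d23:-→d24:H1  best=H1
  ? 157.20.44.61  path d0:-→d1:-→d2:-→d3:-→d4:-→d5:-→d6:-→d7:-→d8:-→d9:-→d10:-→d11:-→d12:-→d13:-→d14:-→d15:-→d16:-→d17:-→d18:-→d19:-→d20:-→d21:-→d22:-→d23:-→d24:H1  best=H1
  add 157.0.0.0/8 -> H6 at depth 8
  add 157.20.32.0/20 -> H6 at depth 20
  ? 157.20.44.4  path d0:-→d1:-→d2:-→d3:-→d4:-→d5:-→d6:-→d7:-→d8:H6→d9:-→d10:-→d11:-→d12:-→d13:-→d14:-→d15:-→d16:-→d17:-→d18:-→d19:-→d20:H6→d21:-→d22:-→d23:-→d24:H1  best=H1
  ? 157.20.32.231  path d0:-→d1:-→d2:-→d3:-→d4:-→d5:-→d6:-→d7:-→d8:H6→d9:-→d10:-→d11:-→d12:-→d13:-→d14:-→d15:-→d16:-→d17:-→d18:-→d19:-→d20:H6  best=H6
  add 157.20.44.208/28 -> H3 at depth 28
  add 59.144.0.0/12 -> H6 at depth 12
  add 167.233.80.192/28 -> H4 at depth 28

== LOOKUPS ==
["H1","H1","H1","H6"]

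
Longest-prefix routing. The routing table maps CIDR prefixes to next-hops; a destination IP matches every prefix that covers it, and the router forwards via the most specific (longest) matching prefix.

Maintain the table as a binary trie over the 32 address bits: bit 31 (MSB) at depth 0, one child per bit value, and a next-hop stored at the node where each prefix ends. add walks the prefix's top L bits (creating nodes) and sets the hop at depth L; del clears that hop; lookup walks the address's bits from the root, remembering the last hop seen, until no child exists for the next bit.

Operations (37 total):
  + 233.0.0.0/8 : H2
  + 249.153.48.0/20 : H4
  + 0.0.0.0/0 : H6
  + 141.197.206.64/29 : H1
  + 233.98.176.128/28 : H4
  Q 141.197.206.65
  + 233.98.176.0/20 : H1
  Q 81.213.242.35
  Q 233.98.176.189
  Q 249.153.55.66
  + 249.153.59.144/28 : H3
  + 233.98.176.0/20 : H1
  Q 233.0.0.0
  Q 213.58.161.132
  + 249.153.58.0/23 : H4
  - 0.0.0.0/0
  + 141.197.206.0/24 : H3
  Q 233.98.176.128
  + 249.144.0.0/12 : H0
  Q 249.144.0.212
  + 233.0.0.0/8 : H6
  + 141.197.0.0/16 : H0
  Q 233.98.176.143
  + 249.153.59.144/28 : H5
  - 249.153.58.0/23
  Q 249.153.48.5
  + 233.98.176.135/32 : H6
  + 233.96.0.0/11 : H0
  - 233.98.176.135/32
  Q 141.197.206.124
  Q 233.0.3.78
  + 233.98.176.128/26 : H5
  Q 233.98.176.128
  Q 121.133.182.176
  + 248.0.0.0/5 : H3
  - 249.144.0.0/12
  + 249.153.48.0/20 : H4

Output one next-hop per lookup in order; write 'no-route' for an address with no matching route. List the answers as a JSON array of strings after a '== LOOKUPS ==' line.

Apply in order:
  + 233.0.0.0/8 (H2) depth=8
  + 249.153.48.0/20 (H4) depth=20
  + 0.0.0.0/0 (H6) depth=0
  + 141.197.206.64/29 (H1) depth=29
  + 233.98.176.128/28 (H4) depth=28
  ? 141.197.206.65  path d0:H6→d1:-→d2:-→d3:-→d4:-→d5:-→d6:-→d7:-→d8:-→d9:-→d10:-→d11:-→d12:-→d13:-→d14:-→d15:-→d16:-→d17:-→d18:-→d19:-→d20:-→d21:-→d22:-→d23:-→d24:-→d25:-→d26:-→d27:-→d28:-→d29:H1  best=H1
  + 233.98.176.0/20 (H1) depth=20
  ? 81.213.242.35  path d0:H6  best=H6
  ? 233.98.176.189  path d0:H6→d1:-→d2:-→d3:-→d4:-→d5:-→d6:-→d7:-→d8:H2→d9:-→d10:-→d11:-→d12:-→d13:-→d14:-→d15:-→d16:-→d17:-→d18:-→d19:-→d20:H1→d21:-→d22:-→d23:-→d24:-→d25:-→d26:-  best=H1
  ? 249.153.55.66  path d0:H6→d1:-→d2:-→d3:-→d4:-→d5:-→d6:-→d7:-→d8:-→d9:-→d10:-→d11:-→d12:-→d13:-→d14:-→d15:-→d16:-→d17:-→d18:-→d19:-→d20:H4  best=H4
  + 249.153.59.144/28 (H3) depth=28
  + 233.98.176.0/20 (H1) depth=20
  ? 233.0.0.0  path d0:H6→d1:-→d2:-→d3:-→d4:-→d5:-→d6:-→d7:-→d8:H2→d9:-  best=H2
  ? 213.58.161.132  path d0:H6→d1:-→d2:-  best=H6
  + 249.153.58.0/23 (H4) depth=23
  - 0.0.0.0/0 clear@0
  + 141.197.206.0/24 (H3) depth=24
  ? 233.98.176.128  path d0:-→d1:-→d2:-→d3:-→d4:-→d5:-→d6:-→d7:-→d8:H2→d9:-→d10:-→d11:-→d12:-→d13:-→d14:-→d15:-→d16:-→d17:-→d18:-→d19:-→d20:H1→d21:-→d22:-→d23:-→d24:-→d25:-→d26:-→d27:-→d28:H4  best=H4
  + 249.144.0.0/12 (H0) depth=12
  ? 249.144.0.212  path d0:-→d1:-→d2:-→d3:-→d4:-→d5:-→d6:-→d7:-→d8:-→d9:-→d10:-→d11:-→d12:H0  best=H0
  + 233.0.0.0/8 (H6) depth=8
  + 141.197.0.0/16 (H0) depth=16
  ? 233.98.176.143  path d0:-→d1:-→d2:-→d3:-→d4:-→d5:-→d6:-→d7:-→d8:H6→d9:-→d10:-→d11:-→d12:-→d13:-→d14:-→d15:-→d16:-→d17:-→d18:-→d19:-→d20:H1→d21:-→d22:-→d23:-→d24:-→d25:-→d26:-→d27:-→d28:H4  best=H4
  + 249.153.59.144/28 (H5) depth=28
  - 249.153.58.0/23 clear@23
  ? 249.153.48.5  path d0:-→d1:-→d2:-→d3:-→d4:-→d5:-→d6:-→d7:-→d8:-→d9:-→d10:-→d11:-→d12:H0→d13:-→d14:-→d15:-→d16:-→d17:-→d18:-→d19:-→d20:H4  best=H4
  + 233.98.176.135/32 (H6) depth=32
  + 233.96.0.0/11 (H0) depth=11
  - 233.98.176.135/32 clear@32
  ? 141.197.206.124  path d0:-→d1:-→d2:-→d3:-→d4:-→d5:-→d6:-→d7:-→d8:-→d9:-→d10:-→d11:-→d12:-→d13:-→d14:-→d15:-→d16:H0→d17:-→d18:-→d19:-→d20:-→d21:-→d22:-→d23:-→d24:H3→d25:-→d26:-  best=H3
  ? 233.0.3.78  path d0:-→d1:-→d2:-→d3:-→d4:-→d5:-→d6:-→d7:-→d8:H6→d9:-  best=H6
  + 233.98.176.128/26 (H5) depth=26
  ? 233.98.176.128  path d0:-→d1:-→d2:-→d3:-→d4:-→d5:-→d6:-→d7:-→d8:H6→d9:-→d10:-→d11:H0→d12:-→d13:-→d14:-→d15:-→d16:-→d17:-→d18:-→d19:-→d20:H1→d21:-→d22:-→d23:-→d24:-→d25:-→d26:H5→d27:-→d28:H4→d29:-  best=H4
  ? 121.133.182.176  path d0:-  best=no-route
  + 248.0.0.0/5 (H3) depth=5
  - 249.144.0.0/12 clear@12
  + 249.153.48.0/20 (H4) depth=20

== LOOKUPS ==
["H1","H6","H1","H4","H2","H6","H4","H0","H4","H4","H3","H6","H4","no-route"]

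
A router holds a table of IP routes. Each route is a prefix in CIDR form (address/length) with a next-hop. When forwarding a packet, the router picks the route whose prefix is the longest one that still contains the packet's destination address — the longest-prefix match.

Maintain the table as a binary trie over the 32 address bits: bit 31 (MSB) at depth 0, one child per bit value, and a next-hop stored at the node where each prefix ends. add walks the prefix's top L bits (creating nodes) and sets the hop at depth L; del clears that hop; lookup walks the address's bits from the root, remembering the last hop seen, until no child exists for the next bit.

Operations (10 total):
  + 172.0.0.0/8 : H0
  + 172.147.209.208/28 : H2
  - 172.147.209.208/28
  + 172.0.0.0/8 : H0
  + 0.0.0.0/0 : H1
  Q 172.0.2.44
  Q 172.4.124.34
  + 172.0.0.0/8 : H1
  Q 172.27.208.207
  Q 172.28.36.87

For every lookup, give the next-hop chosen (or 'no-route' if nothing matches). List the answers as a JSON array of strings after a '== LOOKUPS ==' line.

Trace:
  add 172.0.0.0/8 -> H0 at depth 8
  add 172.147.209.208/28 -> H2 at depth 28
  del 172.147.209.208/28 (clear depth 28)
  add 172.0.0.0/8 -> H0 at depth 8
  add 0.0.0.0/0 -> H1 at depth 0
  lookup 172.0.2.44: bits 10101100 walk d0:H1→d1:-→d2:-→d3:-→d4:-→d5:-→d6:-→d7:-→d8:H0 -> H0
  lookup 172.4.124.34: bits 10101100 walk d0:H1→d1:-→d2:-→d3:-→d4:-→d5:-→d6:-→d7:-→d8:H0 -> H0
  add 172.0.0.0/8 -> H1 at depth 8
  lookup 172.27.208.207: bits 10101100 walk d0:H1→d1:-→d2:-→d3:-→d4:-→d5:-→d6:-→d7:-→d8:H1 -> H1
  lookup 172.28.36.87: bits 10101100 walk d0:H1→d1:-→d2:-→d3:-→d4:-→d5:-→d6:-→d7:-→d8:H1 -> H1

== LOOKUPS ==
["H0","H0","H1","H1"]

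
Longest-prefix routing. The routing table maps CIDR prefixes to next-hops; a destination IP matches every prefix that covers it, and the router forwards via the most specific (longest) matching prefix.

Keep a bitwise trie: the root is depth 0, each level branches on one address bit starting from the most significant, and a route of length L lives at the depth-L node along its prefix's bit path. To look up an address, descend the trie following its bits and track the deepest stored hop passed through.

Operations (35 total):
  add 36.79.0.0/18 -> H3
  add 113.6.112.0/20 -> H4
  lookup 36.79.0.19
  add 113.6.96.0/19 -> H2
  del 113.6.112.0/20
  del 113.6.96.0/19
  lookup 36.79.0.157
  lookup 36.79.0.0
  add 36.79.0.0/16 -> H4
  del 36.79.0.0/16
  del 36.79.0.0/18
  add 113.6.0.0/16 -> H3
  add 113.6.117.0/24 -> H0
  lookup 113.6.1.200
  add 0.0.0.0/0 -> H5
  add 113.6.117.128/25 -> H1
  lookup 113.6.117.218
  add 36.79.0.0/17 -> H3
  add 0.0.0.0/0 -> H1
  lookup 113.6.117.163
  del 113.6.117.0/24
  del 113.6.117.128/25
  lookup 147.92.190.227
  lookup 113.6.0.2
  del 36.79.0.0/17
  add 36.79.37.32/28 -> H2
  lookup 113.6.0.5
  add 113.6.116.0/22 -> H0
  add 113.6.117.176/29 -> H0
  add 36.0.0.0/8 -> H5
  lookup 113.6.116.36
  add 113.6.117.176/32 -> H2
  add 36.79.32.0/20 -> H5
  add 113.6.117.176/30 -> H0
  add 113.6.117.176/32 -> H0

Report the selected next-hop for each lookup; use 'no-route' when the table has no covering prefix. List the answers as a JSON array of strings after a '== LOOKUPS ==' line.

Trace:
  + 36.79.0.0/18 (H3) depth=18
  + 113.6.112.0/20 (H4) depth=20
  Q 36.79.0.19: descend 001001000100111100 ; hops seen [H3] ; pick H3
  + 113.6.96.0/19 (H2) depth=19
  - 113.6.112.0/20 clear@20
  - 113.6.96.0/19 clear@19
  Q 36.79.0.157: descend 001001000100111100 ; hops seen [H3] ; pick H3
  Q 36.79.0.0: descend 001001000100111100 ; hops seen [H3] ; pick H3
  + 36.79.0.0/16 (H4) depth=16
  - 36.79.0.0/16 clear@16
  - 36.79.0.0/18 clear@18
  + 113.6.0.0/16 (H3) depth=16
  + 113.6.117.0/24 (H0) depth=24
  Q 113.6.1.200: descend 01110001000001100 ; hops seen [H3] ; pick H3
  + 0.0.0.0/0 (H5) depth=0
  + 113.6.117.128/25 (H1) depth=25
  Q 113.6.117.218: descend 0111000100000110011101011 ; hops seen [H5,H3,H0,H1] ; pick H1
  + 36.79.0.0/17 (H3) depth=17
  + 0.0.0.0/0 (H1) depth=0
  Q 113.6.117.163: descend 0111000100000110011101011 ; hops seen [H1,H3,H0,H1] ; pick H1
  - 113.6.117.0/24 clear@24
  - 113.6.117.128/25 clear@25
  Q 147.92.190.227: descend ε ; hops seen [H1] ; pick H1
  Q 113.6.0.2: descend 01110001000001100 ; hops seen [H1,H3] ; pick H3
  - 36.79.0.0/17 clear@17
  + 36.79.37.32/28 (H2) depth=28
  Q 113.6.0.5: descend 01110001000001100 ; hops seen [H1,H3] ; pick H3
  + 113.6.116.0/22 (H0) depth=22
  + 113.6.117.176/29 (H0) depth=29
  + 36.0.0.0/8 (H5) depth=8
  Q 113.6.116.36: descend 01110001000001100111010 ; hops seen [H1,H3,H0] ; pick H0
  + 113.6.117.176/32 (H2) depth=32
  + 36.79.32.0/20 (H5) depth=20
  + 113.6.117.176/30 (H0) depth=30
  + 113.6.117.176/32 (H0) depth=32

== LOOKUPS ==
["H3","H3","H3","H3","H1","H1","H1","H3","H3","H0"]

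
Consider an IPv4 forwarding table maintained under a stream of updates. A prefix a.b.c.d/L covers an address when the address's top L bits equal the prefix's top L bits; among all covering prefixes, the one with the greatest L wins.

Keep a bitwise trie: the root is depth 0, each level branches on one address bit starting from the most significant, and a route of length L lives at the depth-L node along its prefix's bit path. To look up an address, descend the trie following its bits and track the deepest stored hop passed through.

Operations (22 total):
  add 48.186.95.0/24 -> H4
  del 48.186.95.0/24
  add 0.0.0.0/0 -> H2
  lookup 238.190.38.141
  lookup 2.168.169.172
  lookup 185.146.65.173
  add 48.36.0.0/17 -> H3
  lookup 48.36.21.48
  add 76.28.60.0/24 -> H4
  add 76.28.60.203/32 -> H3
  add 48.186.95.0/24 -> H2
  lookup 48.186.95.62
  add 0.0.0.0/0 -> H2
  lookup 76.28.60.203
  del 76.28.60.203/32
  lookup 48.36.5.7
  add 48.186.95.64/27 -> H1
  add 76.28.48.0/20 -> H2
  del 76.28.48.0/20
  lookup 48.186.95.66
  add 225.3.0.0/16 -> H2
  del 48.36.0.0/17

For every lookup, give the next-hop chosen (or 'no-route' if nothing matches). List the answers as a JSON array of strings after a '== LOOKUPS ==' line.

Process each operation:
  + 48.186.95.0/24 (H4) depth=24
  - 48.186.95.0/24 clear@24
  + 0.0.0.0/0 (H2) depth=0
  ? 238.190.38.141  path d0:H2  best=H2
  ? 2.168.169.172  path d0:H2→d1:-→d2:-  best=H2
  ? 185.146.65.173  path d0:H2  best=H2
  + 48.36.0.0/17 (H3) depth=17
  ? 48.36.21.48  path d0:H2→d1:-→d2:-→d3:-→d4:-→d5:-→d6:-→d7:-→d8:-→d9:-→d10:-→d11:-→d12:-→d13:-→d14:-→d15:-→d16:-→d17:H3  best=H3
  + 76.28.60.0/24 (H4) depth=24
  + 76.28.60.203/32 (H3) depth=32
  + 48.186.95.0/24 (H2) depth=24
  ? 48.186.95.62  path d0:H2→d1:-→d2:-→d3:-→d4:-→d5:-→d6:-→d7:-→d8:-→d9:-→d10:-→d11:-→d12:-→d13:-→d14:-→d15:-→d16:-→d17:-→d18:-→d19:-→d20:-→d21:-→d22:-→d23:-→d24:H2  best=H2
  + 0.0.0.0/0 (H2) depth=0
  ? 76.28.60.203  path d0:H2→d1:-→d2:-→d3:-→d4:-→d5:-→d6:-→d7:-→d8:-→d9:-→d10:-→d11:-→d12:-→d13:-→d14:-→d15:-→d16:-→d17:-→d18:-→d19:-→d20:-→d21:-→d22:-→d23:-→d24:H4→d25:-→d26:-→d27:-→d28:-→d29:-→d30:-→d31:-→d32:H3  best=H3
  - 76.28.60.203/32 clear@32
  ? 48.36.5.7  path d0:H2→d1:-→d2:-→d3:-→d4:-→d5:-→d6:-→d7:-→d8:-→d9:-→d10:-→d11:-→d12:-→d13:-→d14:-→d15:-→d16:-→d17:H3  best=H3
  + 48.186.95.64/27 (H1) depth=27
  + 76.28.48.0/20 (H2) depth=20
  - 76.28.48.0/20 clear@20
  ? 48.186.95.66  path d0:H2→d1:-→d2:-→d3:-→d4:-→d5:-→d6:-→d7:-→d8:-→d9:-→d10:-→d11:-→d12:-→d13:-→d14:-→d15:-→d16:-→d17:-→d18:-→d19:-→d20:-→d21:-→d22:-→d23:-→d24:H2→d25:-→d26:-→d27:H1  best=H1
  + 225.3.0.0/16 (H2) depth=16
  - 48.36.0.0/17 clear@17

== LOOKUPS ==
["H2","H2","H2","H3","H2","H3","H3","H1"]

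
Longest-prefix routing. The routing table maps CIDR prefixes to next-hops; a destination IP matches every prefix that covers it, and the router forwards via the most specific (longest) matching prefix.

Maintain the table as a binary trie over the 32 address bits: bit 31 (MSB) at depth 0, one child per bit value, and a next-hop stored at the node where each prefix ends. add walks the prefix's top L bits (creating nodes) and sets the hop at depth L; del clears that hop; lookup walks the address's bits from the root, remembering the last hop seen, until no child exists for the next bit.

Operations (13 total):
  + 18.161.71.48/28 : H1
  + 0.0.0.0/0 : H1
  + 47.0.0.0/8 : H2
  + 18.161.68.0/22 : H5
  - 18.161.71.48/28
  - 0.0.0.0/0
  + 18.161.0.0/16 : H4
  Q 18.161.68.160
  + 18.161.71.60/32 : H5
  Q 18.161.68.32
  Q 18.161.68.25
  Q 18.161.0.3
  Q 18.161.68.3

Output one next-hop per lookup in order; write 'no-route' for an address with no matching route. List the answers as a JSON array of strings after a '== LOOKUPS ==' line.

Process each operation:
  + 18.161.71.48/28 (H1) depth=28
  + 0.0.0.0/0 (H1) depth=0
  + 47.0.0.0/8 (H2) depth=8
  + 18.161.68.0/22 (H5) depth=22
  del 18.161.71.48/28 (clear depth 28)
  del 0.0.0.0/0 (clear depth 0)
  + 18.161.0.0/16 (H4) depth=16
  ? 18.161.68.160  path d0:-→d1:-→d2:-→d3:-→d4:-→d5:-→d6:-→d7:-→d8:-→d9:-→d10:-→d11:-→d12:-→d13:-→d14:-→d15:-→d16:H4→d17:-→d18:-→d19:-→d20:-→d21:-→d22:H5  best=H5
  + 18.161.71.60/32 (H5) depth=32
  ? 18.161.68.32  path d0:-→d1:-→d2:-→d3:-→d4:-→d5:-→d6:-→d7:-→d8:-→d9:-→d10:-→d11:-→d12:-→d13:-→d14:-→d15:-→d16:H4→d17:-→d18:-→d19:-→d20:-→d21:-→d22:H5  best=H5
  ? 18.161.68.25  path d0:-→d1:-→d2:-→d3:-→d4:-→d5:-→d6:-→d7:-→d8:-→d9:-→d10:-→d11:-→d12:-→d13:-→d14:-→d15:-→d16:H4→d17:-→d18:-→d19:-→d20:-→d21:-→d22:H5  best=H5
  ? 18.161.0.3  path d0:-→d1:-→d2:-→d3:-→d4:-→d5:-→d6:-→d7:-→d8:-→d9:-→d10:-→d11:-→d12:-→d13:-→d14:-→d15:-→d16:H4→d17:-  best=H4
  ? 18.161.68.3  path d0:-→d1:-→d2:-→d3:-→d4:-→d5:-→d6:-→d7:-→d8:-→d9:-→d10:-→d11:-→d12:-→d13:-→d14:-→d15:-→d16:H4→d17:-→d18:-→d19:-→d20:-→d21:-→d22:H5  best=H5

== LOOKUPS ==
["H5","H5","H5","H4","H5"]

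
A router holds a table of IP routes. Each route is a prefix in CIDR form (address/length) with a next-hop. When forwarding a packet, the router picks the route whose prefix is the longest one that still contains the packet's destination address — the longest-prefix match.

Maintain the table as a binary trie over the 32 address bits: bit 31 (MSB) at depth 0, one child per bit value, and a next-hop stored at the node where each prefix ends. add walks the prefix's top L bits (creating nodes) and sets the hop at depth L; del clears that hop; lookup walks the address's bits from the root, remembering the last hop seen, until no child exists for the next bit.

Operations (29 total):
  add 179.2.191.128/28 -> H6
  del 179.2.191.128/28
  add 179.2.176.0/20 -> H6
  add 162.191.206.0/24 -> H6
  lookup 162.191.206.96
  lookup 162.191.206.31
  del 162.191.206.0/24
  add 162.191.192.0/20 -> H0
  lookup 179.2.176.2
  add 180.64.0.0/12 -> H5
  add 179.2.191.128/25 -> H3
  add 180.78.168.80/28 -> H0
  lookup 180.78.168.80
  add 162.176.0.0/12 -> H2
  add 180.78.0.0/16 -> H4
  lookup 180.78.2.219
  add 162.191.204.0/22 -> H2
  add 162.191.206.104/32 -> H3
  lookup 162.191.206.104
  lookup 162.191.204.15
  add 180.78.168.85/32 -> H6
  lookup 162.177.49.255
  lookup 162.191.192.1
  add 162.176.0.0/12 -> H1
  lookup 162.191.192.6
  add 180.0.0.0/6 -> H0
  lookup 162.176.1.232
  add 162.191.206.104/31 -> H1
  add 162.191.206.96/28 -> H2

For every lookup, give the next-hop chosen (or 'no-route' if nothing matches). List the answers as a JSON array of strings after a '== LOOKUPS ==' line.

Apply in order:
  + 179.2.191.128/28 (H6) depth=28
  - 179.2.191.128/28 clear@28
  + 179.2.176.0/20 (H6) depth=20
  + 162.191.206.0/24 (H6) depth=24
  lookup 162.191.206.96: bits 101000101011111111001110 walk d0:-→d1:-→d2:-→d3:-→d4:-→d5:-→d6:-→d7:-→d8:-→d9:-→d10:-→d11:-→d12:-→d13:-→d14:-→d15:-→d16:-→d17:-→d18:-→d19:-→d20:-→d21:-→d22:-→d23:-→d24:H6 -> H6
  lookup 162.191.206.31: bits 101000101011111111001110 walk d0:-→d1:-→d2:-→d3:-→d4:-→d5:-→d6:-→d7:-→d8:-→d9:-→d10:-→d11:-→d12:-→d13:-→d14:-→d15:-→d16:-→d17:-→d18:-→d19:-→d20:-→d21:-→d22:-→d23:-→d24:H6 -> H6
  - 162.191.206.0/24 clear@24
  + 162.191.192.0/20 (H0) depth=20
  lookup 179.2.176.2: bits 10110011000000101011 walk d0:-→d1:-→d2:-→d3:-→d4:-→d5:-→d6:-→d7:-→d8:-→d9:-→d10:-→d11:-→d12:-→d13:-→d14:-→d15:-→d16:-→d17:-→d18:-→d19:-→d20:H6 -> H6
  + 180.64.0.0/12 (H5) depth=12
  + 179.2.191.128/25 (H3) depth=25
  + 180.78.168.80/28 (H0) depth=28
  lookup 180.78.168.80: bits 1011010001001110101010000101 walk d0:-→d1:-→d2:-→d3:-→d4:-→d5:-→d6:-→d7:-→d8:-→d9:-→d10:-→d11:-→d12:H5→d13:-→d14:-→d15:-→d16:-→d17:-→d18:-→d19:-→d20:-→d21:-→d22:-→d23:-→d24:-→d25:-→d26:-→d27:-→d28:H0 -> H0
  + 162.176.0.0/12 (H2) depth=12
  + 180.78.0.0/16 (H4) depth=16
  lookup 180.78.2.219: bits 1011010001001110 walk d0:-→d1:-→d2:-→d3:-→d4:-→d5:-→d6:-→d7:-→d8:-→d9:-→d10:-→d11:-→d12:H5→d13:-→d14:-→d15:-→d16:H4 -> H4
  + 162.191.204.0/22 (H2) depth=22
  + 162.191.206.104/32 (H3) depth=32
  lookup 162.191.206.104: bits 10100010101111111100111001101000 walk d0:-→d1:-→d2:-→d3:-→d4:-→d5:-→d6:-→d7:-→d8:-→d9:-→d10:-→d11:-→d12:H2→d13:-→d14:-→d15:-→d16:-→d17:-→d18:-→d19:-→d20:H0→d21:-→d22:H2→d23:-→d24:-→d25:-→d26:-→d27:-→d28:-→d29:-→d30:-→d31:-→d32:H3 -> H3
  lookup 162.191.204.15: bits 1010001010111111110011 walk d0:-→d1:-→d2:-→d3:-→d4:-→d5:-→d6:-→d7:-→d8:-→d9:-→d10:-→d11:-→d12:H2→d13:-→d14:-→d15:-→d16:-→d17:-→d18:-→d19:-→d20:H0→d21:-→d22:H2 -> H2
  + 180.78.168.85/32 (H6) depth=32
  lookup 162.177.49.255: bits 101000101011 walk d0:-→d1:-→d2:-→d3:-→d4:-→d5:-→d6:-→d7:-→d8:-→d9:-→d10:-→d11:-→d12:H2 -> H2
  lookup 162.191.192.1: bits 10100010101111111100 walk d0:-→d1:-→d2:-→d3:-→d4:-→d5:-→d6:-→d7:-→d8:-→d9:-→d10:-→d11:-→d12:H2→d13:-→d14:-→d15:-→d16:-→d17:-→d18:-→d19:-→d20:H0 -> H0
  + 162.176.0.0/12 (H1) depth=12
  lookup 162.191.192.6: bits 10100010101111111100 walk d0:-→d1:-→d2:-→d3:-→d4:-→d5:-→d6:-→d7:-→d8:-→d9:-→d10:-→d11:-→d12:H1→d13:-→d14:-→d15:-→d16:-→d17:-→d18:-→d19:-→d20:H0 -> H0
  + 180.0.0.0/6 (H0) depth=6
  lookup 162.176.1.232: bits 101000101011 walk d0:-→d1:-→d2:-→d3:-→d4:-→d5:-→d6:-→d7:-→d8:-→d9:-→d10:-→d11:-→d12:H1 -> H1
  + 162.191.206.104/31 (H1) depth=31
  + 162.191.206.96/28 (H2) depth=28

== LOOKUPS ==
["H6","H6","H6","H0","H4","H3","H2","H2","H0","H0","H1"]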